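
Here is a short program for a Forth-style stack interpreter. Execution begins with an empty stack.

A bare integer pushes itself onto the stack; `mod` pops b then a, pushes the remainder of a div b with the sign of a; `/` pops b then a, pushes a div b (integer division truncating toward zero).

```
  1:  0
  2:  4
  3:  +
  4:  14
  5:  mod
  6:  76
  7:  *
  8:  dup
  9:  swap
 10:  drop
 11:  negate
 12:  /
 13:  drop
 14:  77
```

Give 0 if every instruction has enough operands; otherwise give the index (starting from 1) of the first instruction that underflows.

12

0       0
4       0 4
+       4
14      4 14
mod     4
76      4 76
*       304
dup     304 304
swap    304 304
drop    304
negate  -304
/  — needs 2 operands, stack has 1 → underflow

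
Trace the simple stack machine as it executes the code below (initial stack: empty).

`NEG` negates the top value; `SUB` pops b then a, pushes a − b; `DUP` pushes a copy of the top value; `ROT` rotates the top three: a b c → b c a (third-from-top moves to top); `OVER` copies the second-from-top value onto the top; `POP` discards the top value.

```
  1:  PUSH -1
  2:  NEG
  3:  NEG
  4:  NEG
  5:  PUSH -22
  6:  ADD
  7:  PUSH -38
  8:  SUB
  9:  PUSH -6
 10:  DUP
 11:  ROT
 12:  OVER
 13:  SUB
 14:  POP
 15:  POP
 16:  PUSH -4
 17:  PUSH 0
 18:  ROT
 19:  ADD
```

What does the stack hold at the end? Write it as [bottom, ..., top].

[-4, -6]

PUSH -1  : -1
NEG      : 1
NEG      : -1
NEG      : 1
PUSH -22 : 1 -22
ADD      : -21
PUSH -38 : -21 -38
SUB      : 17
PUSH -6  : 17 -6
DUP      : 17 -6 -6
ROT      : -6 -6 17
OVER     : -6 -6 17 -6
SUB      : -6 -6 23
POP      : -6 -6
POP      : -6
PUSH -4  : -6 -4
PUSH 0   : -6 -4 0
ROT      : -4 0 -6
ADD      : -4 -6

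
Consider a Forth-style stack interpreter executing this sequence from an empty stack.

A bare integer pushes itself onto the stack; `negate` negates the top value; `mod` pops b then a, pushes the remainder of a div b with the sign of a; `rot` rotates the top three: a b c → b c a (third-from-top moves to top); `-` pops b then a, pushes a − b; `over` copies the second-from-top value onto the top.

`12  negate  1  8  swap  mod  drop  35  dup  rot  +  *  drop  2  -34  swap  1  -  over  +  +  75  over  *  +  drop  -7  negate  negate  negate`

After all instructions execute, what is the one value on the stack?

12     -> 12
negate -> -12
1      -> -12 1
8      -> -12 1 8
swap   -> -12 8 1
mod    -> -12 0
drop   -> -12
35     -> -12 35
dup    -> -12 35 35
rot    -> 35 35 -12
+      -> 35 23
*      -> 805
drop   -> (empty)
2      -> 2
-34    -> 2 -34
swap   -> -34 2
1      -> -34 2 1
-      -> -34 1
over   -> -34 1 -34
+      -> -34 -33
+      -> -67
75     -> -67 75
over   -> -67 75 -67
*      -> -67 -5025
+      -> -5092
drop   -> (empty)
-7     -> -7
negate -> 7
negate -> -7
negate -> 7

7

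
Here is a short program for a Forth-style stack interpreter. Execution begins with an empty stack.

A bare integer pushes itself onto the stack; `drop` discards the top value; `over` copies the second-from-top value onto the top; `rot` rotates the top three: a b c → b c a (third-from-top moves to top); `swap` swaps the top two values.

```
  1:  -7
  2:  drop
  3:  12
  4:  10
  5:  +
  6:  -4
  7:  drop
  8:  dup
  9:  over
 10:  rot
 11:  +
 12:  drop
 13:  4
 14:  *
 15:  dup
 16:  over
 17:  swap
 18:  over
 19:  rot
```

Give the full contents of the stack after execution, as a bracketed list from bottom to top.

[88, 88, 88, 88]

-7   : [-7]
drop : []
12   : [12]
10   : [12, 10]
+    : [22]
-4   : [22, -4]
drop : [22]
dup  : [22, 22]
over : [22, 22, 22]
rot  : [22, 22, 22]
+    : [22, 44]
drop : [22]
4    : [22, 4]
*    : [88]
dup  : [88, 88]
over : [88, 88, 88]
swap : [88, 88, 88]
over : [88, 88, 88, 88]
rot  : [88, 88, 88, 88]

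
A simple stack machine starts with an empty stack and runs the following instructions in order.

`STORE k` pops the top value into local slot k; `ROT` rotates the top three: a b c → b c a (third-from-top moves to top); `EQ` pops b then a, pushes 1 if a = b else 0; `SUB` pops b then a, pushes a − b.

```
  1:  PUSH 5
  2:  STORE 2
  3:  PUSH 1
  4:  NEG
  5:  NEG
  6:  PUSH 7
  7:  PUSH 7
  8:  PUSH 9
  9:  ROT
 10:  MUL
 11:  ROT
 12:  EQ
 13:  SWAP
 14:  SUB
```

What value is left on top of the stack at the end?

PUSH 5  -> 5
STORE 2 -> (empty)
PUSH 1  -> 1
NEG     -> -1
NEG     -> 1
PUSH 7  -> 1 7
PUSH 7  -> 1 7 7
PUSH 9  -> 1 7 7 9
ROT     -> 1 7 9 7
MUL     -> 1 7 63
ROT     -> 7 63 1
EQ      -> 7 0
SWAP    -> 0 7
SUB     -> -7

-7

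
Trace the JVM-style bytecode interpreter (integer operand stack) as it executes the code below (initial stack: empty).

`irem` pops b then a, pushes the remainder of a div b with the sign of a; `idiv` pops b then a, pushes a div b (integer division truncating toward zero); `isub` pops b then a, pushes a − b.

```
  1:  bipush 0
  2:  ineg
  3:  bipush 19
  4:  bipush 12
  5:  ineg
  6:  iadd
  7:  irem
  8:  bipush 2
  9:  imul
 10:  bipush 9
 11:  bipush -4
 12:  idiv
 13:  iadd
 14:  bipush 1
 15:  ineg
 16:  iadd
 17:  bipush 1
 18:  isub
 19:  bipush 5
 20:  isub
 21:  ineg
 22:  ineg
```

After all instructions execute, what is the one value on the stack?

bipush 0   [0]
ineg       [0]
bipush 19  [0, 19]
bipush 12  [0, 19, 12]
ineg       [0, 19, -12]
iadd       [0, 7]
irem       [0]
bipush 2   [0, 2]
imul       [0]
bipush 9   [0, 9]
bipush -4  [0, 9, -4]
idiv       [0, -2]
iadd       [-2]
bipush 1   [-2, 1]
ineg       [-2, -1]
iadd       [-3]
bipush 1   [-3, 1]
isub       [-4]
bipush 5   [-4, 5]
isub       [-9]
ineg       [9]
ineg       [-9]

-9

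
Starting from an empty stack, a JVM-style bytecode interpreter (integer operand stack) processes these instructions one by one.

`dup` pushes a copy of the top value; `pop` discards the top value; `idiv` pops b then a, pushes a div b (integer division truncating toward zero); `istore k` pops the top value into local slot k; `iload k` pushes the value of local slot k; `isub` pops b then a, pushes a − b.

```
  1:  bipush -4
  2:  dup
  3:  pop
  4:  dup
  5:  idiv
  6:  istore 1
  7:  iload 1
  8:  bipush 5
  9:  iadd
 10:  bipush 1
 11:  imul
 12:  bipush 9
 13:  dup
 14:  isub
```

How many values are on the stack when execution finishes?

bipush -4 : [-4]
dup       : [-4, -4]
pop       : [-4]
dup       : [-4, -4]
idiv      : [1]
istore 1  : []
iload 1   : [1]
bipush 5  : [1, 5]
iadd      : [6]
bipush 1  : [6, 1]
imul      : [6]
bipush 9  : [6, 9]
dup       : [6, 9, 9]
isub      : [6, 0]

2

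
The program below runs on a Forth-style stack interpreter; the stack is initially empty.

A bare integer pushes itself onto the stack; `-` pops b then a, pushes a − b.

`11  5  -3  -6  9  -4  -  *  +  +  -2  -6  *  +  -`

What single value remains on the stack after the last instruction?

11 : [11]
5  : [11, 5]
-3 : [11, 5, -3]
-6 : [11, 5, -3, -6]
9  : [11, 5, -3, -6, 9]
-4 : [11, 5, -3, -6, 9, -4]
-  : [11, 5, -3, -6, 13]
*  : [11, 5, -3, -78]
+  : [11, 5, -81]
+  : [11, -76]
-2 : [11, -76, -2]
-6 : [11, -76, -2, -6]
*  : [11, -76, 12]
+  : [11, -64]
-  : [75]

75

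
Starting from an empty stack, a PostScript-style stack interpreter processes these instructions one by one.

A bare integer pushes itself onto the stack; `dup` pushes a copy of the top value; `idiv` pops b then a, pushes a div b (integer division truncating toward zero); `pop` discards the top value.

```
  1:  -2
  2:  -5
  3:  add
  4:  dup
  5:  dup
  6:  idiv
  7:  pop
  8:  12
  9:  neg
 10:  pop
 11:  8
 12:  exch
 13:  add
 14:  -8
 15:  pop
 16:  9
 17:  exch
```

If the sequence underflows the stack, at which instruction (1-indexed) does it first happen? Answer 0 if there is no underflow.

-2   : -2
-5   : -2 -5
add  : -7
dup  : -7 -7
dup  : -7 -7 -7
idiv : -7 1
pop  : -7
12   : -7 12
neg  : -7 -12
pop  : -7
8    : -7 8
exch : 8 -7
add  : 1
-8   : 1 -8
pop  : 1
9    : 1 9
exch : 9 1

0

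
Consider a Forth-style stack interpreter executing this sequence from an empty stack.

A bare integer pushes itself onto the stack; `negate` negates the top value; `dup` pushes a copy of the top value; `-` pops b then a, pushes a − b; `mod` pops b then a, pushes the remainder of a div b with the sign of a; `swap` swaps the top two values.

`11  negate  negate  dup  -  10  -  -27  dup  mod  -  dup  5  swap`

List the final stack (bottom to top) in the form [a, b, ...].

[-10, 5, -10]

11     -> 11
negate -> -11
negate -> 11
dup    -> 11 11
-      -> 0
10     -> 0 10
-      -> -10
-27    -> -10 -27
dup    -> -10 -27 -27
mod    -> -10 0
-      -> -10
dup    -> -10 -10
5      -> -10 -10 5
swap   -> -10 5 -10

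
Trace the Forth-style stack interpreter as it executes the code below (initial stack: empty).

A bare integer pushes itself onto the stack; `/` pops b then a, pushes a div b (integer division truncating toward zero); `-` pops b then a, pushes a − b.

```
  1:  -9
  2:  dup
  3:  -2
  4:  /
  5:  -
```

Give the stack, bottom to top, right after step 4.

[-9, 4]

-9   -9
dup  -9 -9
-2   -9 -9 -2
/    -9 4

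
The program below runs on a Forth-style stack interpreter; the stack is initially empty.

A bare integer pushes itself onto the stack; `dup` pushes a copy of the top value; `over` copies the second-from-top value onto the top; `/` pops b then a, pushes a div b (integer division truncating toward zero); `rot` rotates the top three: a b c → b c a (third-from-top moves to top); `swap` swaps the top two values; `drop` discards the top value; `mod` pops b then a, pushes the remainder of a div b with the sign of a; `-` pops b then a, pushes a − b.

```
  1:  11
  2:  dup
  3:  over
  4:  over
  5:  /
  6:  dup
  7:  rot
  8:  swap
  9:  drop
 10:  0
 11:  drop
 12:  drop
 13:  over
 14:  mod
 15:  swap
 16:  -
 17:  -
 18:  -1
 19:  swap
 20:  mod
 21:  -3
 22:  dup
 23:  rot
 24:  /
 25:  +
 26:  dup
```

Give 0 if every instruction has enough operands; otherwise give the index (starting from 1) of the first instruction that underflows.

11   -> [11]
dup  -> [11, 11]
over -> [11, 11, 11]
over -> [11, 11, 11, 11]
/    -> [11, 11, 1]
dup  -> [11, 11, 1, 1]
rot  -> [11, 1, 1, 11]
swap -> [11, 1, 11, 1]
drop -> [11, 1, 11]
0    -> [11, 1, 11, 0]
drop -> [11, 1, 11]
drop -> [11, 1]
over -> [11, 1, 11]
mod  -> [11, 1]
swap -> [1, 11]
-    -> [-10]
-  — needs 2 operands, stack has 1 → underflow

17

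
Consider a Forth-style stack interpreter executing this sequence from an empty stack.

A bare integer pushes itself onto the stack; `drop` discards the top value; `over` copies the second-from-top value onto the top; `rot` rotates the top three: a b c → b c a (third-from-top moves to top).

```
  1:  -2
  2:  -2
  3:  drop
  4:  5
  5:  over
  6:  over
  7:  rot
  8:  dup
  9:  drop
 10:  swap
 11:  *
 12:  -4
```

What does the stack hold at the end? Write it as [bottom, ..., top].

-2   -> -2
-2   -> -2 -2
drop -> -2
5    -> -2 5
over -> -2 5 -2
over -> -2 5 -2 5
rot  -> -2 -2 5 5
dup  -> -2 -2 5 5 5
drop -> -2 -2 5 5
swap -> -2 -2 5 5
*    -> -2 -2 25
-4   -> -2 -2 25 -4

[-2, -2, 25, -4]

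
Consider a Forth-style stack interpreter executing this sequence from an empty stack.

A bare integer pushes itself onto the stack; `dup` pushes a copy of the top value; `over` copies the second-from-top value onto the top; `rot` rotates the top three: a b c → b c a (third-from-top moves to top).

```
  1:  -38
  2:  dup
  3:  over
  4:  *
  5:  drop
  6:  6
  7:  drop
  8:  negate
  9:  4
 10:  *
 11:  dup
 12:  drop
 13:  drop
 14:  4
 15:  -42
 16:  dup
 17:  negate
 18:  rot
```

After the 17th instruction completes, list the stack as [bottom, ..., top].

[4, -42, 42]

-38    -> -38
dup    -> -38 -38
over   -> -38 -38 -38
*      -> -38 1444
drop   -> -38
6      -> -38 6
drop   -> -38
negate -> 38
4      -> 38 4
*      -> 152
dup    -> 152 152
drop   -> 152
drop   -> (empty)
4      -> 4
-42    -> 4 -42
dup    -> 4 -42 -42
negate -> 4 -42 42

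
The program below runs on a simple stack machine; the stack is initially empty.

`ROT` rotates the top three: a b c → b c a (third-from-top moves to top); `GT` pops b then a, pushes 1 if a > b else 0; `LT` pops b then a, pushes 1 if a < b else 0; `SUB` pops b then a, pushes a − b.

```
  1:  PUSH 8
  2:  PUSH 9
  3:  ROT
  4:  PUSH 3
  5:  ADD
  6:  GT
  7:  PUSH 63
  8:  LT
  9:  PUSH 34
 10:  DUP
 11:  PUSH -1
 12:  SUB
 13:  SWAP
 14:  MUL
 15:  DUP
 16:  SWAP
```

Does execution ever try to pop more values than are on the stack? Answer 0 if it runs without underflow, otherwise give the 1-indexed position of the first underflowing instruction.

3

PUSH 8 -> [8]
PUSH 9 -> [8, 9]
ROT  — needs 3 operands, stack has 2 → underflow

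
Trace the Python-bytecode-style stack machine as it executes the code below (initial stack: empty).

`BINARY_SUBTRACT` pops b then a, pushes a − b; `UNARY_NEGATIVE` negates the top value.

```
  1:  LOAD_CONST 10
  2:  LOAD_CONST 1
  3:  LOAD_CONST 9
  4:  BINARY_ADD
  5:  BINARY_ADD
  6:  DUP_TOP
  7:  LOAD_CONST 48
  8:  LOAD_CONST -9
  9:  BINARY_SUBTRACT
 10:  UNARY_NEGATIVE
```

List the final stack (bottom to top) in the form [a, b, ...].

LOAD_CONST 10    [10]
LOAD_CONST 1     [10, 1]
LOAD_CONST 9     [10, 1, 9]
BINARY_ADD       [10, 10]
BINARY_ADD       [20]
DUP_TOP          [20, 20]
LOAD_CONST 48    [20, 20, 48]
LOAD_CONST -9    [20, 20, 48, -9]
BINARY_SUBTRACT  [20, 20, 57]
UNARY_NEGATIVE   [20, 20, -57]

[20, 20, -57]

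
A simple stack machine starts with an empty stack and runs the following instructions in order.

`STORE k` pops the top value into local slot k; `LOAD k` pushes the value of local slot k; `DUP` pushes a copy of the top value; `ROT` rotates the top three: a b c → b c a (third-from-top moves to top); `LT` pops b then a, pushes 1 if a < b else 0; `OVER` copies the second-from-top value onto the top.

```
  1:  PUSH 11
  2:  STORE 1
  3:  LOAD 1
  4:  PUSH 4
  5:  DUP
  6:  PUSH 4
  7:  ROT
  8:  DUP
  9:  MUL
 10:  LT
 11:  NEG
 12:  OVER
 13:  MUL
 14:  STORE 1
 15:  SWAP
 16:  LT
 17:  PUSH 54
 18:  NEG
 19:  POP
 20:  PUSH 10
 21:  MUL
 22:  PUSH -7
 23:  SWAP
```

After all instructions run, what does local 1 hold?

-4

PUSH 11 -> 11
STORE 1 -> (empty)
LOAD 1  -> 11
PUSH 4  -> 11 4
DUP     -> 11 4 4
PUSH 4  -> 11 4 4 4
ROT     -> 11 4 4 4
DUP     -> 11 4 4 4 4
MUL     -> 11 4 4 16
LT      -> 11 4 1
NEG     -> 11 4 -1
OVER    -> 11 4 -1 4
MUL     -> 11 4 -4
STORE 1 -> 11 4
SWAP    -> 4 11
LT      -> 1
PUSH 54 -> 1 54
NEG     -> 1 -54
POP     -> 1
PUSH 10 -> 1 10
MUL     -> 10
PUSH -7 -> 10 -7
SWAP    -> -7 10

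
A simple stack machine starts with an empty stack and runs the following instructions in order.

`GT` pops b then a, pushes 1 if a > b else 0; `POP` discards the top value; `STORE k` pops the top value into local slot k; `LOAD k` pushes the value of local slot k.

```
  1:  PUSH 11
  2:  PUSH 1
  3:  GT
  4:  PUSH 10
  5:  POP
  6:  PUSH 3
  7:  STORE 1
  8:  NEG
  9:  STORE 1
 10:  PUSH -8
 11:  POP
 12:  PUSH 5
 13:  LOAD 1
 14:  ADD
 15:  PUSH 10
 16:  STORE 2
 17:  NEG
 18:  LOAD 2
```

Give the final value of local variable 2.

10

PUSH 11  11
PUSH 1   11 1
GT       1
PUSH 10  1 10
POP      1
PUSH 3   1 3
STORE 1  1
NEG      -1
STORE 1  (empty)
PUSH -8  -8
POP      (empty)
PUSH 5   5
LOAD 1   5 -1
ADD      4
PUSH 10  4 10
STORE 2  4
NEG      -4
LOAD 2   -4 10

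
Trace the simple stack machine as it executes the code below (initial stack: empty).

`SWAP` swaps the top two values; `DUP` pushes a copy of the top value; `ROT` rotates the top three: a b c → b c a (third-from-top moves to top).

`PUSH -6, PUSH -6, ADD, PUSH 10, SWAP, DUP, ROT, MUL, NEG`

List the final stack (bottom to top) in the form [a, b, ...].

PUSH -6 -> [-6]
PUSH -6 -> [-6, -6]
ADD     -> [-12]
PUSH 10 -> [-12, 10]
SWAP    -> [10, -12]
DUP     -> [10, -12, -12]
ROT     -> [-12, -12, 10]
MUL     -> [-12, -120]
NEG     -> [-12, 120]

[-12, 120]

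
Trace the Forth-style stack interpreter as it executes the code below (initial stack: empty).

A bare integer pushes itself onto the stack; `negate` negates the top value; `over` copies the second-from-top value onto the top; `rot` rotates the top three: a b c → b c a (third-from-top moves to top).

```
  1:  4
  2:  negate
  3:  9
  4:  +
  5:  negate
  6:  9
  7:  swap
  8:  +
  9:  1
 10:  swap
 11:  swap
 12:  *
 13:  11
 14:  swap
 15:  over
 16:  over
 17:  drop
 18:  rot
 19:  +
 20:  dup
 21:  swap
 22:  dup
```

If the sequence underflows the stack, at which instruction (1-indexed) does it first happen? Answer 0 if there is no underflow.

0

4      : [4]
negate : [-4]
9      : [-4, 9]
+      : [5]
negate : [-5]
9      : [-5, 9]
swap   : [9, -5]
+      : [4]
1      : [4, 1]
swap   : [1, 4]
swap   : [4, 1]
*      : [4]
11     : [4, 11]
swap   : [11, 4]
over   : [11, 4, 11]
over   : [11, 4, 11, 4]
drop   : [11, 4, 11]
rot    : [4, 11, 11]
+      : [4, 22]
dup    : [4, 22, 22]
swap   : [4, 22, 22]
dup    : [4, 22, 22, 22]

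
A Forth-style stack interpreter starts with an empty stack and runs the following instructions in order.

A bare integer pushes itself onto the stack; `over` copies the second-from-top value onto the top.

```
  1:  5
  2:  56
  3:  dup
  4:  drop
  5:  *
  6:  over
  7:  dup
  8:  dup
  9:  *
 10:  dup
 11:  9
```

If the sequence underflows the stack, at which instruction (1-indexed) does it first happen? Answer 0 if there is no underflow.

5    -> [5]
56   -> [5, 56]
dup  -> [5, 56, 56]
drop -> [5, 56]
*    -> [280]
over  — needs 2 operands, stack has 1 → underflow

6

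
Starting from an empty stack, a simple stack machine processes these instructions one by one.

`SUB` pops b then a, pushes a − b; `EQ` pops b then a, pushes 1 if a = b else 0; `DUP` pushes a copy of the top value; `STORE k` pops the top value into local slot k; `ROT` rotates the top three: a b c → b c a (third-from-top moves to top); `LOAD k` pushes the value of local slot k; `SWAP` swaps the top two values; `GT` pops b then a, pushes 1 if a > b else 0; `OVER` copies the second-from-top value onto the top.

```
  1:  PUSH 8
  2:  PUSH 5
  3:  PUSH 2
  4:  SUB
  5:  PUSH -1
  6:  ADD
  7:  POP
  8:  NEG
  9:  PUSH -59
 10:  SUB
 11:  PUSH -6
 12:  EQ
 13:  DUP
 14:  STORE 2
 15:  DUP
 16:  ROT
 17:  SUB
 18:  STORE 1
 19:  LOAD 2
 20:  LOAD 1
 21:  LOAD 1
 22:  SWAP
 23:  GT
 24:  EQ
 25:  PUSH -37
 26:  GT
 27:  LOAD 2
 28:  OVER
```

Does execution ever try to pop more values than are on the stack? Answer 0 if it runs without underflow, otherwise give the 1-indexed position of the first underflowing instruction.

16

PUSH 8   -> [8]
PUSH 5   -> [8, 5]
PUSH 2   -> [8, 5, 2]
SUB      -> [8, 3]
PUSH -1  -> [8, 3, -1]
ADD      -> [8, 2]
POP      -> [8]
NEG      -> [-8]
PUSH -59 -> [-8, -59]
SUB      -> [51]
PUSH -6  -> [51, -6]
EQ       -> [0]
DUP      -> [0, 0]
STORE 2  -> [0]
DUP      -> [0, 0]
ROT  — needs 3 operands, stack has 2 → underflow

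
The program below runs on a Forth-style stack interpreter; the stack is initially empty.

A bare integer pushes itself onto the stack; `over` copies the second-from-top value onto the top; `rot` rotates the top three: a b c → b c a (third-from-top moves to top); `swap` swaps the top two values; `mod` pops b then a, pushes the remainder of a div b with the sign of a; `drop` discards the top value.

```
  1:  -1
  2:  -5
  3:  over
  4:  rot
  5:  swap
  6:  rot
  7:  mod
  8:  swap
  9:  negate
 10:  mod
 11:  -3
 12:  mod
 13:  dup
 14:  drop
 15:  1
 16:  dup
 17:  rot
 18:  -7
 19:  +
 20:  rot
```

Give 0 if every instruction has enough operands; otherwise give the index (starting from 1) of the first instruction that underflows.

0

-1     : [-1]
-5     : [-1, -5]
over   : [-1, -5, -1]
rot    : [-5, -1, -1]
swap   : [-5, -1, -1]
rot    : [-1, -1, -5]
mod    : [-1, -1]
swap   : [-1, -1]
negate : [-1, 1]
mod    : [0]
-3     : [0, -3]
mod    : [0]
dup    : [0, 0]
drop   : [0]
1      : [0, 1]
dup    : [0, 1, 1]
rot    : [1, 1, 0]
-7     : [1, 1, 0, -7]
+      : [1, 1, -7]
rot    : [1, -7, 1]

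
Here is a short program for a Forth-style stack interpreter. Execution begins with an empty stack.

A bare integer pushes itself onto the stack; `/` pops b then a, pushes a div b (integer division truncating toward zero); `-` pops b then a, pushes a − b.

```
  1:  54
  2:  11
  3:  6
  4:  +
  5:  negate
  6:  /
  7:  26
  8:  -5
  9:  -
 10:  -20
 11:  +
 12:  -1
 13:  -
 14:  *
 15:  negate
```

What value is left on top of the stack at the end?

36

54     : 54
11     : 54 11
6      : 54 11 6
+      : 54 17
negate : 54 -17
/      : -3
26     : -3 26
-5     : -3 26 -5
-      : -3 31
-20    : -3 31 -20
+      : -3 11
-1     : -3 11 -1
-      : -3 12
*      : -36
negate : 36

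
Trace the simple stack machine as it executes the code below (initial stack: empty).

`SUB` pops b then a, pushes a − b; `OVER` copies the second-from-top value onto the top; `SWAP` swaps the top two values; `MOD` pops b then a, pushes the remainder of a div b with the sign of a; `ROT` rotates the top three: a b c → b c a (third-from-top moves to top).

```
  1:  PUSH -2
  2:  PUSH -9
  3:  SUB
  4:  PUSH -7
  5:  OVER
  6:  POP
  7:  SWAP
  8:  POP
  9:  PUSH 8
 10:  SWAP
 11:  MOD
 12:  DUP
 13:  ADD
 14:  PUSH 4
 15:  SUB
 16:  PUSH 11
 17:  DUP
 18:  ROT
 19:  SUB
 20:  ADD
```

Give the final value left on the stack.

PUSH -2  -2
PUSH -9  -2 -9
SUB      7
PUSH -7  7 -7
OVER     7 -7 7
POP      7 -7
SWAP     -7 7
POP      -7
PUSH 8   -7 8
SWAP     8 -7
MOD      1
DUP      1 1
ADD      2
PUSH 4   2 4
SUB      -2
PUSH 11  -2 11
DUP      -2 11 11
ROT      11 11 -2
SUB      11 13
ADD      24

24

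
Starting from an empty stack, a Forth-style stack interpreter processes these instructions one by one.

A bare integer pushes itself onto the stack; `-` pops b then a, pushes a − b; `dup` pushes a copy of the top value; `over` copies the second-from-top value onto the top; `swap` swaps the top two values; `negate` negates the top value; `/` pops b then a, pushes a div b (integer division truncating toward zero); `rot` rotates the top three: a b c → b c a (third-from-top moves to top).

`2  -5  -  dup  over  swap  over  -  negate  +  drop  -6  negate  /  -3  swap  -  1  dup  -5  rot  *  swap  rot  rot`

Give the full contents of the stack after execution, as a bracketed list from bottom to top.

[1, -4, -5]

2      -> [2]
-5     -> [2, -5]
-      -> [7]
dup    -> [7, 7]
over   -> [7, 7, 7]
swap   -> [7, 7, 7]
over   -> [7, 7, 7, 7]
-      -> [7, 7, 0]
negate -> [7, 7, 0]
+      -> [7, 7]
drop   -> [7]
-6     -> [7, -6]
negate -> [7, 6]
/      -> [1]
-3     -> [1, -3]
swap   -> [-3, 1]
-      -> [-4]
1      -> [-4, 1]
dup    -> [-4, 1, 1]
-5     -> [-4, 1, 1, -5]
rot    -> [-4, 1, -5, 1]
*      -> [-4, 1, -5]
swap   -> [-4, -5, 1]
rot    -> [-5, 1, -4]
rot    -> [1, -4, -5]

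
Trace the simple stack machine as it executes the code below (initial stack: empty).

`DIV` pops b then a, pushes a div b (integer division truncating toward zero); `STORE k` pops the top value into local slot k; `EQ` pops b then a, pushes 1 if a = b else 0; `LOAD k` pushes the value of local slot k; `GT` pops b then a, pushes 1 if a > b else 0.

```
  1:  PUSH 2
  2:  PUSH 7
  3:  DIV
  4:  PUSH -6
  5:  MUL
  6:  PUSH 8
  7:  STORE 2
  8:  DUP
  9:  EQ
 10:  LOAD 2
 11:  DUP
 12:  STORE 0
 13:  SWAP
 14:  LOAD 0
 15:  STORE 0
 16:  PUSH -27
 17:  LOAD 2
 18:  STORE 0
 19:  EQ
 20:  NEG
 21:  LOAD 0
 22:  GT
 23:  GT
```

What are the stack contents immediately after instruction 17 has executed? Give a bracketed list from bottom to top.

[8, 1, -27, 8]

PUSH 2    [2]
PUSH 7    [2, 7]
DIV       [0]
PUSH -6   [0, -6]
MUL       [0]
PUSH 8    [0, 8]
STORE 2   [0]
DUP       [0, 0]
EQ        [1]
LOAD 2    [1, 8]
DUP       [1, 8, 8]
STORE 0   [1, 8]
SWAP      [8, 1]
LOAD 0    [8, 1, 8]
STORE 0   [8, 1]
PUSH -27  [8, 1, -27]
LOAD 2    [8, 1, -27, 8]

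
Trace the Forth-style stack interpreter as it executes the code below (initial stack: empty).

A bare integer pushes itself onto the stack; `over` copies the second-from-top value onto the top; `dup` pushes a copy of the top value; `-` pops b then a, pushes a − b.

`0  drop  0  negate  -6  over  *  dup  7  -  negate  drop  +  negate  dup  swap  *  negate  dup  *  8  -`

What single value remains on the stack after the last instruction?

-8

0      : [0]
drop   : []
0      : [0]
negate : [0]
-6     : [0, -6]
over   : [0, -6, 0]
*      : [0, 0]
dup    : [0, 0, 0]
7      : [0, 0, 0, 7]
-      : [0, 0, -7]
negate : [0, 0, 7]
drop   : [0, 0]
+      : [0]
negate : [0]
dup    : [0, 0]
swap   : [0, 0]
*      : [0]
negate : [0]
dup    : [0, 0]
*      : [0]
8      : [0, 8]
-      : [-8]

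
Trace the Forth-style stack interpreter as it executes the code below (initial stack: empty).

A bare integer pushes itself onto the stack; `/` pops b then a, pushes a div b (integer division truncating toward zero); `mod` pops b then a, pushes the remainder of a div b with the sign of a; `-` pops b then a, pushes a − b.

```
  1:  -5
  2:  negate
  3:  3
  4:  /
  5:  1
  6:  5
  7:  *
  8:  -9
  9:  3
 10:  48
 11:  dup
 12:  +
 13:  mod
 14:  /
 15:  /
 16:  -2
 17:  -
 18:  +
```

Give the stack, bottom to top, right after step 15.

[1, -1]

-5     : [-5]
negate : [5]
3      : [5, 3]
/      : [1]
1      : [1, 1]
5      : [1, 1, 5]
*      : [1, 5]
-9     : [1, 5, -9]
3      : [1, 5, -9, 3]
48     : [1, 5, -9, 3, 48]
dup    : [1, 5, -9, 3, 48, 48]
+      : [1, 5, -9, 3, 96]
mod    : [1, 5, -9, 3]
/      : [1, 5, -3]
/      : [1, -1]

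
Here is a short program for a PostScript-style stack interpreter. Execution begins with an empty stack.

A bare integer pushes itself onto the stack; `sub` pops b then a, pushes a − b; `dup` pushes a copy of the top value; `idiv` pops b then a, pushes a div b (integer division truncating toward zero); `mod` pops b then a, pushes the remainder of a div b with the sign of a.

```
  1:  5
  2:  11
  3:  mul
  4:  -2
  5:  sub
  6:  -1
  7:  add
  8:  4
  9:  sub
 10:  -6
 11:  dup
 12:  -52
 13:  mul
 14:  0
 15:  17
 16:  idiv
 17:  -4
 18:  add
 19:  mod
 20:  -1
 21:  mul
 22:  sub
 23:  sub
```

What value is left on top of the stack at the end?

58

5     5
11    5 11
mul   55
-2    55 -2
sub   57
-1    57 -1
add   56
4     56 4
sub   52
-6    52 -6
dup   52 -6 -6
-52   52 -6 -6 -52
mul   52 -6 312
0     52 -6 312 0
17    52 -6 312 0 17
idiv  52 -6 312 0
-4    52 -6 312 0 -4
add   52 -6 312 -4
mod   52 -6 0
-1    52 -6 0 -1
mul   52 -6 0
sub   52 -6
sub   58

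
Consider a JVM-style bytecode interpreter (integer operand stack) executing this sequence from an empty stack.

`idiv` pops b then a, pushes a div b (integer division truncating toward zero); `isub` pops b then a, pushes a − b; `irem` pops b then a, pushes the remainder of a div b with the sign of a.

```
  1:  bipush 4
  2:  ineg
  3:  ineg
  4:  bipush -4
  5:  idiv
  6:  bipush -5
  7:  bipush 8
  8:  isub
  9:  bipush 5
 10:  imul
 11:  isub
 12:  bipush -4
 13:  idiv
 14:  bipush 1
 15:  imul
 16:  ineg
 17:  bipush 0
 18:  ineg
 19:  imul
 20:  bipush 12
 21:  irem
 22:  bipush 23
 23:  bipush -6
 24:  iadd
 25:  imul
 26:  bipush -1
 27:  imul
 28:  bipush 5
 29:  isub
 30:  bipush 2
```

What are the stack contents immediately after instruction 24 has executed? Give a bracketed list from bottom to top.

bipush 4   4
ineg       -4
ineg       4
bipush -4  4 -4
idiv       -1
bipush -5  -1 -5
bipush 8   -1 -5 8
isub       -1 -13
bipush 5   -1 -13 5
imul       -1 -65
isub       64
bipush -4  64 -4
idiv       -16
bipush 1   -16 1
imul       -16
ineg       16
bipush 0   16 0
ineg       16 0
imul       0
bipush 12  0 12
irem       0
bipush 23  0 23
bipush -6  0 23 -6
iadd       0 17

[0, 17]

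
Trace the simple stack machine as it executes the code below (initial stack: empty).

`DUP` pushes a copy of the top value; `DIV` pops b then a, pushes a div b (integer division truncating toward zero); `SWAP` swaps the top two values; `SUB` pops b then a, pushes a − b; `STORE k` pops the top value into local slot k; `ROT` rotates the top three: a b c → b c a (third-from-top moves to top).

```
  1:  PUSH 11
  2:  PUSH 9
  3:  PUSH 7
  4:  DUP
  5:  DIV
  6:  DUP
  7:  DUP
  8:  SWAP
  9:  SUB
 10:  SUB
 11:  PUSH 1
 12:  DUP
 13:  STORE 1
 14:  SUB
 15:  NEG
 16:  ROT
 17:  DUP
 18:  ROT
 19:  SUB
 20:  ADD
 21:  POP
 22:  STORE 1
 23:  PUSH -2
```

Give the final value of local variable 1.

PUSH 11  [11]
PUSH 9   [11, 9]
PUSH 7   [11, 9, 7]
DUP      [11, 9, 7, 7]
DIV      [11, 9, 1]
DUP      [11, 9, 1, 1]
DUP      [11, 9, 1, 1, 1]
SWAP     [11, 9, 1, 1, 1]
SUB      [11, 9, 1, 0]
SUB      [11, 9, 1]
PUSH 1   [11, 9, 1, 1]
DUP      [11, 9, 1, 1, 1]
STORE 1  [11, 9, 1, 1]
SUB      [11, 9, 0]
NEG      [11, 9, 0]
ROT      [9, 0, 11]
DUP      [9, 0, 11, 11]
ROT      [9, 11, 11, 0]
SUB      [9, 11, 11]
ADD      [9, 22]
POP      [9]
STORE 1  []
PUSH -2  [-2]

9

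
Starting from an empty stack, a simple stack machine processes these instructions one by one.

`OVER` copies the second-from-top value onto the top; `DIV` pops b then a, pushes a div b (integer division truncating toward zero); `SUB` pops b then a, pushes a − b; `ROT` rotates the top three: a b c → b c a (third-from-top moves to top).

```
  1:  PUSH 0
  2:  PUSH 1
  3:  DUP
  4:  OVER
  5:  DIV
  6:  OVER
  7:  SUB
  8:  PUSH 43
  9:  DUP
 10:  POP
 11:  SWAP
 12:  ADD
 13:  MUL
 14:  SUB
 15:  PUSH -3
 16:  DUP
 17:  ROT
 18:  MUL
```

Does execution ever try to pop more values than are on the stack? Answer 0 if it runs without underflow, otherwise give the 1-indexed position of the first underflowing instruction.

0

PUSH 0  -> 0
PUSH 1  -> 0 1
DUP     -> 0 1 1
OVER    -> 0 1 1 1
DIV     -> 0 1 1
OVER    -> 0 1 1 1
SUB     -> 0 1 0
PUSH 43 -> 0 1 0 43
DUP     -> 0 1 0 43 43
POP     -> 0 1 0 43
SWAP    -> 0 1 43 0
ADD     -> 0 1 43
MUL     -> 0 43
SUB     -> -43
PUSH -3 -> -43 -3
DUP     -> -43 -3 -3
ROT     -> -3 -3 -43
MUL     -> -3 129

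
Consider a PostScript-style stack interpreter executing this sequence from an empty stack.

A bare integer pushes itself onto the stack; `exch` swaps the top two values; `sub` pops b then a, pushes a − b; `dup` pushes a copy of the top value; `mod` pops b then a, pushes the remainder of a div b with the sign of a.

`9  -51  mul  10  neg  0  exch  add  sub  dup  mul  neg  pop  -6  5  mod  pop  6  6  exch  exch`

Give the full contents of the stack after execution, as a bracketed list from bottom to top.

[6, 6]

9     9
-51   9 -51
mul   -459
10    -459 10
neg   -459 -10
0     -459 -10 0
exch  -459 0 -10
add   -459 -10
sub   -449
dup   -449 -449
mul   201601
neg   -201601
pop   (empty)
-6    -6
5     -6 5
mod   -1
pop   (empty)
6     6
6     6 6
exch  6 6
exch  6 6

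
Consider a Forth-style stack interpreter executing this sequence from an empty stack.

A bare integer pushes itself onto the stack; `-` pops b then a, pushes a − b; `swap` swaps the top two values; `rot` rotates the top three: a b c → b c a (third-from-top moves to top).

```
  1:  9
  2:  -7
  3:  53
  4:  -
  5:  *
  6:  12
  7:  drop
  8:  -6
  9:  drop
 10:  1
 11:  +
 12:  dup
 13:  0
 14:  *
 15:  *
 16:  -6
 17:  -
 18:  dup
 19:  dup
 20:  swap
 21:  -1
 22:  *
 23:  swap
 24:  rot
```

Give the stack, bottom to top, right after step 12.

[-539, -539]

9    : [9]
-7   : [9, -7]
53   : [9, -7, 53]
-    : [9, -60]
*    : [-540]
12   : [-540, 12]
drop : [-540]
-6   : [-540, -6]
drop : [-540]
1    : [-540, 1]
+    : [-539]
dup  : [-539, -539]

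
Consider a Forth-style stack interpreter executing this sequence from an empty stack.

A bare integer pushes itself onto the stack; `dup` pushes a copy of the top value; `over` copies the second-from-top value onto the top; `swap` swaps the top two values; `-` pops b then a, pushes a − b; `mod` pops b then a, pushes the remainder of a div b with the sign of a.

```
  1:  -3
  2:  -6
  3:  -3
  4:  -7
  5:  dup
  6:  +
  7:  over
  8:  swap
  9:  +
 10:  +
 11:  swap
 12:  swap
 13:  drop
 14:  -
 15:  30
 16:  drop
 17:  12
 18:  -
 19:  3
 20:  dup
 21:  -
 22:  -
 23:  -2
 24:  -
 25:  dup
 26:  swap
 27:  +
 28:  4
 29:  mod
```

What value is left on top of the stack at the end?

-2

-3    [-3]
-6    [-3, -6]
-3    [-3, -6, -3]
-7    [-3, -6, -3, -7]
dup   [-3, -6, -3, -7, -7]
+     [-3, -6, -3, -14]
over  [-3, -6, -3, -14, -3]
swap  [-3, -6, -3, -3, -14]
+     [-3, -6, -3, -17]
+     [-3, -6, -20]
swap  [-3, -20, -6]
swap  [-3, -6, -20]
drop  [-3, -6]
-     [3]
30    [3, 30]
drop  [3]
12    [3, 12]
-     [-9]
3     [-9, 3]
dup   [-9, 3, 3]
-     [-9, 0]
-     [-9]
-2    [-9, -2]
-     [-7]
dup   [-7, -7]
swap  [-7, -7]
+     [-14]
4     [-14, 4]
mod   [-2]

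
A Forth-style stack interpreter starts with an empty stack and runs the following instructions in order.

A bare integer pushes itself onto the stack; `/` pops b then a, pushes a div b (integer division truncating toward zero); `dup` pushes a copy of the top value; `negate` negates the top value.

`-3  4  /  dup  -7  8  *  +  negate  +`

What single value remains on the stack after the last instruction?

-3     : -3
4      : -3 4
/      : 0
dup    : 0 0
-7     : 0 0 -7
8      : 0 0 -7 8
*      : 0 0 -56
+      : 0 -56
negate : 0 56
+      : 56

56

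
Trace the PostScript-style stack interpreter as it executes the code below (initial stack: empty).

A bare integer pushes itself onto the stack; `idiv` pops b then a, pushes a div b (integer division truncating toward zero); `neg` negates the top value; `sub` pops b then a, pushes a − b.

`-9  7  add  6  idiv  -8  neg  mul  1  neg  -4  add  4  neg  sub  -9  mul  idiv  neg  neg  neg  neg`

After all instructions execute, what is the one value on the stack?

-9   → [-9]
7    → [-9, 7]
add  → [-2]
6    → [-2, 6]
idiv → [0]
-8   → [0, -8]
neg  → [0, 8]
mul  → [0]
1    → [0, 1]
neg  → [0, -1]
-4   → [0, -1, -4]
add  → [0, -5]
4    → [0, -5, 4]
neg  → [0, -5, -4]
sub  → [0, -1]
-9   → [0, -1, -9]
mul  → [0, 9]
idiv → [0]
neg  → [0]
neg  → [0]
neg  → [0]
neg  → [0]

0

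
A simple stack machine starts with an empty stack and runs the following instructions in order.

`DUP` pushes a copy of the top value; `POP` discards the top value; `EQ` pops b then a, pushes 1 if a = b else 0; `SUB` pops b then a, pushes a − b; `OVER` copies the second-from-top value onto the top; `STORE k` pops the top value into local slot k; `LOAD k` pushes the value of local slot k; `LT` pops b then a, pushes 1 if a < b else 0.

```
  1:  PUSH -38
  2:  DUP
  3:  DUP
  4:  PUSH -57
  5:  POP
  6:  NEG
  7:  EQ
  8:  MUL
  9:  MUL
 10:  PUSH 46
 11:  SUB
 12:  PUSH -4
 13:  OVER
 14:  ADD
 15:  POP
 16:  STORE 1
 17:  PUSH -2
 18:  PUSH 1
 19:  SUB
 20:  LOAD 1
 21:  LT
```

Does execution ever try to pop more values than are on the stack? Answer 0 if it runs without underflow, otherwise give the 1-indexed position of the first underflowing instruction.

9

PUSH -38 -> [-38]
DUP      -> [-38, -38]
DUP      -> [-38, -38, -38]
PUSH -57 -> [-38, -38, -38, -57]
POP      -> [-38, -38, -38]
NEG      -> [-38, -38, 38]
EQ       -> [-38, 0]
MUL      -> [0]
MUL  — needs 2 operands, stack has 1 → underflow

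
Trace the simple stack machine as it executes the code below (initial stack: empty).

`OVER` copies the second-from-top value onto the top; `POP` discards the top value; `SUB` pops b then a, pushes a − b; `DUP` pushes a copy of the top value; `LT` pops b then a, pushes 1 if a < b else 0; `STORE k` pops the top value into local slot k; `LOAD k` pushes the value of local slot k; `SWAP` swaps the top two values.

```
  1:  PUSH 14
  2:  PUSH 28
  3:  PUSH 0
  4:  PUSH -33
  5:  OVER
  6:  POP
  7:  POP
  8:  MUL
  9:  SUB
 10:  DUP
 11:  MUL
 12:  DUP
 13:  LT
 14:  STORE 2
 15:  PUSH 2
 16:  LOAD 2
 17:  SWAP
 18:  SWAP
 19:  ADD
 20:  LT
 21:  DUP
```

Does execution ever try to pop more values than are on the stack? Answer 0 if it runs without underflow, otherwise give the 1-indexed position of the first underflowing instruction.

PUSH 14   [14]
PUSH 28   [14, 28]
PUSH 0    [14, 28, 0]
PUSH -33  [14, 28, 0, -33]
OVER      [14, 28, 0, -33, 0]
POP       [14, 28, 0, -33]
POP       [14, 28, 0]
MUL       [14, 0]
SUB       [14]
DUP       [14, 14]
MUL       [196]
DUP       [196, 196]
LT        [0]
STORE 2   []
PUSH 2    [2]
LOAD 2    [2, 0]
SWAP      [0, 2]
SWAP      [2, 0]
ADD       [2]
LT  — needs 2 operands, stack has 1 → underflow

20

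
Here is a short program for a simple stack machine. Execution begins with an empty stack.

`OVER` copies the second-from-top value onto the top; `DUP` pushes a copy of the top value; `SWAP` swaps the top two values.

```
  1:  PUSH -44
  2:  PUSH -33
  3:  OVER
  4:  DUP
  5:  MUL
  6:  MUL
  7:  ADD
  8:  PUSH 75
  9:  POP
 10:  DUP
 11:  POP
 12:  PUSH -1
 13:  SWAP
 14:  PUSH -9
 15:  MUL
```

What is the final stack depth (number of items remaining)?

2

PUSH -44  -44
PUSH -33  -44 -33
OVER      -44 -33 -44
DUP       -44 -33 -44 -44
MUL       -44 -33 1936
MUL       -44 -63888
ADD       -63932
PUSH 75   -63932 75
POP       -63932
DUP       -63932 -63932
POP       -63932
PUSH -1   -63932 -1
SWAP      -1 -63932
PUSH -9   -1 -63932 -9
MUL       -1 575388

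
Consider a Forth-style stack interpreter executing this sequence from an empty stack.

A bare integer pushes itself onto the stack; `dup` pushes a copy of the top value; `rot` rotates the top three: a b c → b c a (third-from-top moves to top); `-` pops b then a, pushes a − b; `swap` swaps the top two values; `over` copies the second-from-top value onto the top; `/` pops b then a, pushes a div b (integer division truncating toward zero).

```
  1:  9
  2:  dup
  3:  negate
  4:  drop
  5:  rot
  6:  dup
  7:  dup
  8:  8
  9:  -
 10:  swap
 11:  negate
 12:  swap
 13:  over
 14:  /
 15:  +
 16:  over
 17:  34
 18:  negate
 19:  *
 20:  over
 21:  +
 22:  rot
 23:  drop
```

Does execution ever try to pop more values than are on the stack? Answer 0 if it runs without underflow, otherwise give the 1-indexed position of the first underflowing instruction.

9       [9]
dup     [9, 9]
negate  [9, -9]
drop    [9]
rot  — needs 3 operands, stack has 1 → underflow

5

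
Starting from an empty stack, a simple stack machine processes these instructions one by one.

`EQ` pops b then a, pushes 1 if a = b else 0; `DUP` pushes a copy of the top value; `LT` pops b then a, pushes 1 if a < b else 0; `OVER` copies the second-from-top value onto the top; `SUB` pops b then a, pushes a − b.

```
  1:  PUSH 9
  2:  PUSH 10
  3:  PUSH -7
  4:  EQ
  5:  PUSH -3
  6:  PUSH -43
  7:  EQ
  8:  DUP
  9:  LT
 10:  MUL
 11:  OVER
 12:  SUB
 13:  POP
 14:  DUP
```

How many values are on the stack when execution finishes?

PUSH 9    9
PUSH 10   9 10
PUSH -7   9 10 -7
EQ        9 0
PUSH -3   9 0 -3
PUSH -43  9 0 -3 -43
EQ        9 0 0
DUP       9 0 0 0
LT        9 0 0
MUL       9 0
OVER      9 0 9
SUB       9 -9
POP       9
DUP       9 9

2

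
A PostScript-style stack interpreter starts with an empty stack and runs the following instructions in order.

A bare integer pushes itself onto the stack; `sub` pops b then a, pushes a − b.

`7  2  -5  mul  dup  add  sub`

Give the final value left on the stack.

27

7   : [7]
2   : [7, 2]
-5  : [7, 2, -5]
mul : [7, -10]
dup : [7, -10, -10]
add : [7, -20]
sub : [27]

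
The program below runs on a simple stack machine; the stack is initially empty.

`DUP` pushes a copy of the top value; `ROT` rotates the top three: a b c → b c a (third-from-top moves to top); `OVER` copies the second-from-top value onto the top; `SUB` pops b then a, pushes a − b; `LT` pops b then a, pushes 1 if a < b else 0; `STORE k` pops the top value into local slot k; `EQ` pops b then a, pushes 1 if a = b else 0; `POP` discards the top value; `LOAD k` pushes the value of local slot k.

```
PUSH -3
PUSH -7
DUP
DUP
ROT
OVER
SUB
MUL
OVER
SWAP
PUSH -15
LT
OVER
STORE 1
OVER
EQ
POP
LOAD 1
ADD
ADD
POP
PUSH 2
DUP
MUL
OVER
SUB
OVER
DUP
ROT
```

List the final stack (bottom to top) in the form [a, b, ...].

PUSH -3  -> -3
PUSH -7  -> -3 -7
DUP      -> -3 -7 -7
DUP      -> -3 -7 -7 -7
ROT      -> -3 -7 -7 -7
OVER     -> -3 -7 -7 -7 -7
SUB      -> -3 -7 -7 0
MUL      -> -3 -7 0
OVER     -> -3 -7 0 -7
SWAP     -> -3 -7 -7 0
PUSH -15 -> -3 -7 -7 0 -15
LT       -> -3 -7 -7 0
OVER     -> -3 -7 -7 0 -7
STORE 1  -> -3 -7 -7 0
OVER     -> -3 -7 -7 0 -7
EQ       -> -3 -7 -7 0
POP      -> -3 -7 -7
LOAD 1   -> -3 -7 -7 -7
ADD      -> -3 -7 -14
ADD      -> -3 -21
POP      -> -3
PUSH 2   -> -3 2
DUP      -> -3 2 2
MUL      -> -3 4
OVER     -> -3 4 -3
SUB      -> -3 7
OVER     -> -3 7 -3
DUP      -> -3 7 -3 -3
ROT      -> -3 -3 -3 7

[-3, -3, -3, 7]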